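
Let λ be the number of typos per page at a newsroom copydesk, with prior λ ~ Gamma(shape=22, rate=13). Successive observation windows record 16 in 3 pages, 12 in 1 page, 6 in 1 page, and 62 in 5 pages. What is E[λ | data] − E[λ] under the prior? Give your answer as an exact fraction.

1028/299

Total count: 16 + 12 + 6 + 62 = 96.
Total exposure: 3 + 1 + 1 + 5 = 10 pages.
Conjugate update: add total count to the shape and total exposure to the rate, giving Gamma(118, 23).
Posterior mean = 118/23 = 118/23; prior mean = 22/13 = 22/13. Difference = 118/23 − 22/13 = 1028/299.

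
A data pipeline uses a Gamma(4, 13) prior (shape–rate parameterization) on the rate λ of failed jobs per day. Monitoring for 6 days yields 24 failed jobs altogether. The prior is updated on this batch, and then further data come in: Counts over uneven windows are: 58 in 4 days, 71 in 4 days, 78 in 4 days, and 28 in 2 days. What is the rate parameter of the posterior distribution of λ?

33

Total count 24 over total exposure 6 days.
After the first batch: Gamma(4 + 24, 13 + 6) = Gamma(28, 19).
Total count: 58 + 71 + 78 + 28 = 235.
Total exposure: 4 + 4 + 4 + 2 = 14 days.
After the second batch: Gamma(28 + 235, 19 + 14) = Gamma(263, 33).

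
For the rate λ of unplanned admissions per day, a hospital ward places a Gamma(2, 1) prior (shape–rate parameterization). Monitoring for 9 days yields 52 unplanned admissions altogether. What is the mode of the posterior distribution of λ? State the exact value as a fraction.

53/10

Total count 52 over total exposure 9 days.
The Gamma prior is conjugate for the Poisson rate, so λ | data ~ Gamma(2+52, 1+9) = Gamma(54, 10).
Posterior mode = (α'−1)/β' = 53/10.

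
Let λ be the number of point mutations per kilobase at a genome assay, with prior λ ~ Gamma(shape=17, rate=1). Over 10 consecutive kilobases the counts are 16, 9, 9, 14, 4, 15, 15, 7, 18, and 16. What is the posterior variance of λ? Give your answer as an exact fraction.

Total count: 16 + 9 + 9 + 14 + 4 + 15 + 15 + 7 + 18 + 16 = 123.
Total exposure: 10 kilobases.
Gamma(α, β) with Poisson data over total exposure Σt gives posterior Gamma(α+Σx, β+Σt) = Gamma(140, 11).
Posterior variance = α'/β'² = 140/121.

140/121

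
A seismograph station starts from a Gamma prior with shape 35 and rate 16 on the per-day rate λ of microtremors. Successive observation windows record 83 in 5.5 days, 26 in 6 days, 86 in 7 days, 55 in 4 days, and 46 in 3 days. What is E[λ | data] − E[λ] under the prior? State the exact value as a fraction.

7687/1328

Total count: 83 + 26 + 86 + 55 + 46 = 296.
Total exposure: 5.5 + 6 + 7 + 4 + 3 = 25.5 days.
Conjugate update: add total count to the shape and total exposure to the rate, giving Gamma(331, 83/2).
Posterior mean = 331/(83/2) = 662/83; prior mean = 35/16 = 35/16. Difference = 662/83 − 35/16 = 7687/1328.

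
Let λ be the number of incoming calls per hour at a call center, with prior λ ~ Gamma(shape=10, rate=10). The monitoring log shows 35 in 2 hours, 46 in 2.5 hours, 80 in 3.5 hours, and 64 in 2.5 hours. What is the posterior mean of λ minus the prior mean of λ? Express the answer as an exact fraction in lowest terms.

429/41

Total count: 35 + 46 + 80 + 64 = 225.
Total exposure: 2 + 2.5 + 3.5 + 2.5 = 10.5 hours.
Gamma(α, β) with Poisson data over total exposure Σt gives posterior Gamma(α+Σx, β+Σt) = Gamma(235, 41/2).
Posterior mean = 235/(41/2) = 470/41; prior mean = 10/10 = 1. Difference = 470/41 − 1 = 429/41.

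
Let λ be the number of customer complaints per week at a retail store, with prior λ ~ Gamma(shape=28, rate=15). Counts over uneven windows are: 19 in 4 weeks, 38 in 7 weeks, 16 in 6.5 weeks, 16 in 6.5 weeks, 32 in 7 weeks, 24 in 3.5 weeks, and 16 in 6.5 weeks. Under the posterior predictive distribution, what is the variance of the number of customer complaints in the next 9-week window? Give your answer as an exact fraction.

Total count: 19 + 38 + 16 + 16 + 32 + 24 + 16 = 161.
Total exposure: 4 + 7 + 6.5 + 6.5 + 7 + 3.5 + 6.5 = 41 weeks.
The Gamma prior is conjugate for the Poisson rate, so λ | data ~ Gamma(28+161, 15+41) = Gamma(189, 56).
The posterior predictive for a window of length T is Negative Binomial with variance T·α'·(β'+T)/β'² = 9·189·65/3136 = 15795/448.

15795/448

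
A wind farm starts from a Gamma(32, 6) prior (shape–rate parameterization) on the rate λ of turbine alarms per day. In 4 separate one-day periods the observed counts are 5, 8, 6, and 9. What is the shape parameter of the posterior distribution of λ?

Total count: 5 + 8 + 6 + 9 = 28.
Total exposure: 4 days.
By Gamma–Poisson conjugacy, the posterior is Gamma(α + Σx, β + Σt) = Gamma(32 + 28, 6 + 4) = Gamma(60, 10).

60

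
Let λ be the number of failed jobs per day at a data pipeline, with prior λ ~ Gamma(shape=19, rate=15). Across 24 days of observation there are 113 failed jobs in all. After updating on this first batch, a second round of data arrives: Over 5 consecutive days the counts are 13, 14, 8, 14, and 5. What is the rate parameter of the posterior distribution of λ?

44

Total count 113 over total exposure 24 days.
After the first batch: Gamma(19 + 113, 15 + 24) = Gamma(132, 39).
Total count: 13 + 14 + 8 + 14 + 5 = 54.
Total exposure: 5 days.
After the second batch: Gamma(132 + 54, 39 + 5) = Gamma(186, 44).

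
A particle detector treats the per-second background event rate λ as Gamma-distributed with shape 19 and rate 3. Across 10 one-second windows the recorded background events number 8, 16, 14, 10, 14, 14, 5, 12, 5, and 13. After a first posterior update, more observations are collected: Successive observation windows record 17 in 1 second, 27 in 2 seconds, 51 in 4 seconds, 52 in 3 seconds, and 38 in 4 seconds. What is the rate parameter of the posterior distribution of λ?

Total count: 8 + 16 + 14 + 10 + 14 + 14 + 5 + 12 + 5 + 13 = 111.
Total exposure: 10 seconds.
After the first batch: Gamma(19 + 111, 3 + 10) = Gamma(130, 13).
Total count: 17 + 27 + 51 + 52 + 38 = 185.
Total exposure: 1 + 2 + 4 + 3 + 4 = 14 seconds.
After the second batch: Gamma(130 + 185, 13 + 14) = Gamma(315, 27).

27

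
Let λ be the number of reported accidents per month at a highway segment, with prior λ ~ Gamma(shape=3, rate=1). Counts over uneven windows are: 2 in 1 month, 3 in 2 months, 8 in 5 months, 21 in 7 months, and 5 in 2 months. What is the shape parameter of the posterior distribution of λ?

42

Total count: 2 + 3 + 8 + 21 + 5 = 39.
Total exposure: 1 + 2 + 5 + 7 + 2 = 17 months.
By Gamma–Poisson conjugacy, the posterior is Gamma(α + Σx, β + Σt) = Gamma(3 + 39, 1 + 17) = Gamma(42, 18).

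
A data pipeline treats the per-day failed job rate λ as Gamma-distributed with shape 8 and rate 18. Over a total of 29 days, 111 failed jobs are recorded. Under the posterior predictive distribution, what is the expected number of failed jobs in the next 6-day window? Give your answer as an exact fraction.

Total count 111 over total exposure 29 days.
Conjugate update: add total count to the shape and total exposure to the rate, giving Gamma(119, 47).
Predictive mean over a 6-day window = T·E[λ|data] = 6·119/47 = 714/47.

714/47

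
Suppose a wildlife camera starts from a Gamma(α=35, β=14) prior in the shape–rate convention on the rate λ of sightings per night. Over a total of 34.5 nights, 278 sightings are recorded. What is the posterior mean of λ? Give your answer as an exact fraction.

Total count 278 over total exposure 34.5 nights.
Posterior: α' = 35 + 278 = 313, β' = 14 + 34.5 = 97/2.
Posterior mean = α'/β' = 313/(97/2) = 626/97.

626/97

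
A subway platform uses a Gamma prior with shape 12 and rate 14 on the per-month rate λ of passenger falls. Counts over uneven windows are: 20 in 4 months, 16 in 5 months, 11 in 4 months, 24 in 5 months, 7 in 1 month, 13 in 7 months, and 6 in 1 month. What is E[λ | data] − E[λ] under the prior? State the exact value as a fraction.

Total count: 20 + 16 + 11 + 24 + 7 + 13 + 6 = 97.
Total exposure: 4 + 5 + 4 + 5 + 1 + 7 + 1 = 27 months.
Gamma(α, β) with Poisson data over total exposure Σt gives posterior Gamma(α+Σx, β+Σt) = Gamma(109, 41).
Posterior mean = 109/41 = 109/41; prior mean = 12/14 = 6/7. Difference = 109/41 − 6/7 = 517/287.

517/287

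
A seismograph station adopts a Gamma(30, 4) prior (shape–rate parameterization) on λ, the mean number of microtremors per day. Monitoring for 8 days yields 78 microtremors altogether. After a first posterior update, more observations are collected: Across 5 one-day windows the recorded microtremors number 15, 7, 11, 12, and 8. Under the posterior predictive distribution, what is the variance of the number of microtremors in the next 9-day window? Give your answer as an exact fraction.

37674/289

Total count 78 over total exposure 8 days.
After the first batch: Gamma(30 + 78, 4 + 8) = Gamma(108, 12).
Total count: 15 + 7 + 11 + 12 + 8 = 53.
Total exposure: 5 days.
After the second batch: Gamma(108 + 53, 12 + 5) = Gamma(161, 17).
The posterior predictive for a window of length T is Negative Binomial with variance T·α'·(β'+T)/β'² = 9·161·26/289 = 37674/289.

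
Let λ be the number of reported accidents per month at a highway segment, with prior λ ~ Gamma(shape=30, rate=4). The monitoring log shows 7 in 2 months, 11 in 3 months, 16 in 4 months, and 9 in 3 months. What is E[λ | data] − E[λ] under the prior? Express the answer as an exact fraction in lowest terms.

Total count: 7 + 11 + 16 + 9 = 43.
Total exposure: 2 + 3 + 4 + 3 = 12 months.
The Gamma prior is conjugate for the Poisson rate, so λ | data ~ Gamma(30+43, 4+12) = Gamma(73, 16).
Posterior mean = 73/16 = 73/16; prior mean = 30/4 = 15/2. Difference = 73/16 − 15/2 = -47/16.

-47/16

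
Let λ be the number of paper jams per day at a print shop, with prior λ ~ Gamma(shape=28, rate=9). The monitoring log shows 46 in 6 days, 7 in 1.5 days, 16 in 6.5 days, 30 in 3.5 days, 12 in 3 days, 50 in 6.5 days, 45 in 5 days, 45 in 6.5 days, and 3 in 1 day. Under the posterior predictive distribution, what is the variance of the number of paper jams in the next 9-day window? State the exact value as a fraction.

583740/9409

Total count: 46 + 7 + 16 + 30 + 12 + 50 + 45 + 45 + 3 = 254.
Total exposure: 6 + 1.5 + 6.5 + 3.5 + 3 + 6.5 + 5 + 6.5 + 1 = 39.5 days.
The Gamma prior is conjugate for the Poisson rate, so λ | data ~ Gamma(28+254, 9+39.5) = Gamma(282, 97/2).
The posterior predictive for a window of length T is Negative Binomial with variance T·α'·(β'+T)/β'² = 9·282·(115/2)/(9409/4) = 583740/9409.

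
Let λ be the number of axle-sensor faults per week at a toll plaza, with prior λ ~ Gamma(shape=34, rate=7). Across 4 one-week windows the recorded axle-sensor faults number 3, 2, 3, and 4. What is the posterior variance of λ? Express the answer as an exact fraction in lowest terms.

46/121

Total count: 3 + 2 + 3 + 4 = 12.
Total exposure: 4 weeks.
By Gamma–Poisson conjugacy, the posterior is Gamma(α + Σx, β + Σt) = Gamma(34 + 12, 7 + 4) = Gamma(46, 11).
Posterior variance = α'/β'² = 46/121.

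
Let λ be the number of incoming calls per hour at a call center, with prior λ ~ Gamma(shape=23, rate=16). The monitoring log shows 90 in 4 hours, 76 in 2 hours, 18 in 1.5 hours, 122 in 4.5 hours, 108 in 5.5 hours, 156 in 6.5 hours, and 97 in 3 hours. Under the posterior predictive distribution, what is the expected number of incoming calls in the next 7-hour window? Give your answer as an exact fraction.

Total count: 90 + 76 + 18 + 122 + 108 + 156 + 97 = 667.
Total exposure: 4 + 2 + 1.5 + 4.5 + 5.5 + 6.5 + 3 = 27 hours.
Conjugate update: add total count to the shape and total exposure to the rate, giving Gamma(690, 43).
Predictive mean over a 7-hour window = T·E[λ|data] = 7·690/43 = 4830/43.

4830/43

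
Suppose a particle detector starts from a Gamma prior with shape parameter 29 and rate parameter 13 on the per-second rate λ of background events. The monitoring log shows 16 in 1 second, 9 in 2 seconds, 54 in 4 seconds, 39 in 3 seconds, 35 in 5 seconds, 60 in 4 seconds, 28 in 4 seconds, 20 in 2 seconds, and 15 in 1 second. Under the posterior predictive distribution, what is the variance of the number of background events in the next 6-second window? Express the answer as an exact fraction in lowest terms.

9150/169

Total count: 16 + 9 + 54 + 39 + 35 + 60 + 28 + 20 + 15 = 276.
Total exposure: 1 + 2 + 4 + 3 + 5 + 4 + 4 + 2 + 1 = 26 seconds.
Gamma(α, β) with Poisson data over total exposure Σt gives posterior Gamma(α+Σx, β+Σt) = Gamma(305, 39).
The posterior predictive for a window of length T is Negative Binomial with variance T·α'·(β'+T)/β'² = 6·305·45/1521 = 9150/169.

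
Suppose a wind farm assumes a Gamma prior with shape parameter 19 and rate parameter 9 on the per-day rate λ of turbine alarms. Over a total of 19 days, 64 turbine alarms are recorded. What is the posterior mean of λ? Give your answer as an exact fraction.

83/28

Total count 64 over total exposure 19 days.
By Gamma–Poisson conjugacy, the posterior is Gamma(α + Σx, β + Σt) = Gamma(19 + 64, 9 + 19) = Gamma(83, 28).
Posterior mean = α'/β' = 83/28.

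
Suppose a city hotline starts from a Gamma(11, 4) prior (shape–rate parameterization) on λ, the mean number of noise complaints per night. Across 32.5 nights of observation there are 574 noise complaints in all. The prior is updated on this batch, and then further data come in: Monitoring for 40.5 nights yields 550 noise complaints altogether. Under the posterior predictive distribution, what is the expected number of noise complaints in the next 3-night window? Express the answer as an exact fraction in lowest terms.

Total count 574 over total exposure 32.5 nights.
After the first batch: Gamma(11 + 574, 4 + 32.5) = Gamma(585, 73/2).
Total count 550 over total exposure 40.5 nights.
After the second batch: Gamma(585 + 550, 73/2 + 40.5) = Gamma(1135, 77).
Predictive mean over a 3-night window = T·E[λ|data] = 3·1135/77 = 3405/77.

3405/77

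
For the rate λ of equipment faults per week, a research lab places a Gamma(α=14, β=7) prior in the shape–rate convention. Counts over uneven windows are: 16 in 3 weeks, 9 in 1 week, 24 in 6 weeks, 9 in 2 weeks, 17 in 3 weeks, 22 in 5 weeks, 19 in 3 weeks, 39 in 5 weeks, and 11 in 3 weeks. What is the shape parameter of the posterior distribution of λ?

Total count: 16 + 9 + 24 + 9 + 17 + 22 + 19 + 39 + 11 = 166.
Total exposure: 3 + 1 + 6 + 2 + 3 + 5 + 3 + 5 + 3 = 31 weeks.
Gamma(α, β) with Poisson data over total exposure Σt gives posterior Gamma(α+Σx, β+Σt) = Gamma(180, 38).

180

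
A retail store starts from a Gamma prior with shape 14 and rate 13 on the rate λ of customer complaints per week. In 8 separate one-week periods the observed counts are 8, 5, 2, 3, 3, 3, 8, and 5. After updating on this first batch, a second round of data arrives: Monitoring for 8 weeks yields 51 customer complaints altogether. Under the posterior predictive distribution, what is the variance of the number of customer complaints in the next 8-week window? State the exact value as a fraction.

30192/841

Total count: 8 + 5 + 2 + 3 + 3 + 3 + 8 + 5 = 37.
Total exposure: 8 weeks.
After the first batch: Gamma(14 + 37, 13 + 8) = Gamma(51, 21).
Total count 51 over total exposure 8 weeks.
After the second batch: Gamma(51 + 51, 21 + 8) = Gamma(102, 29).
The posterior predictive for a window of length T is Negative Binomial with variance T·α'·(β'+T)/β'² = 8·102·37/841 = 30192/841.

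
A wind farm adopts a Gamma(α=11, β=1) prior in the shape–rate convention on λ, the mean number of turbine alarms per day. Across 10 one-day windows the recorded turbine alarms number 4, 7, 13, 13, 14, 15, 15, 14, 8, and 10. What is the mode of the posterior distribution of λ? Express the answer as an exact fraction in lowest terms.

Total count: 4 + 7 + 13 + 13 + 14 + 15 + 15 + 14 + 8 + 10 = 113.
Total exposure: 10 days.
Gamma(α, β) with Poisson data over total exposure Σt gives posterior Gamma(α+Σx, β+Σt) = Gamma(124, 11).
Posterior mode = (α'−1)/β' = 123/11.

123/11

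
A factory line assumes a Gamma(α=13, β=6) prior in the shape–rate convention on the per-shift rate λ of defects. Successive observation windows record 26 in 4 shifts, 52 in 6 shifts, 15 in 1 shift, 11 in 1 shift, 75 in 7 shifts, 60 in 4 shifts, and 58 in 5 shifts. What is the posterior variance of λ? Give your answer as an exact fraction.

155/578

Total count: 26 + 52 + 15 + 11 + 75 + 60 + 58 = 297.
Total exposure: 4 + 6 + 1 + 1 + 7 + 4 + 5 = 28 shifts.
Conjugate update: add total count to the shape and total exposure to the rate, giving Gamma(310, 34).
Posterior variance = α'/β'² = 310/1156 = 155/578.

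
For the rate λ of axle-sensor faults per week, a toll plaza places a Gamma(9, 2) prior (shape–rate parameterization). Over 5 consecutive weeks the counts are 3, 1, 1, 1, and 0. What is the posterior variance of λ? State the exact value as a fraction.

15/49

Total count: 3 + 1 + 1 + 1 + 0 = 6.
Total exposure: 5 weeks.
Posterior: α' = 9 + 6 = 15, β' = 2 + 5 = 7.
Posterior variance = α'/β'² = 15/49.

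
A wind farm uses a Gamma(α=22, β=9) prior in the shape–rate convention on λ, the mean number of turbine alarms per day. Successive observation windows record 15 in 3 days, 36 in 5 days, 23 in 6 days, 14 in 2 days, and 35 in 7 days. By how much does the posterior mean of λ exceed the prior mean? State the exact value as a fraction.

601/288

Total count: 15 + 36 + 23 + 14 + 35 = 123.
Total exposure: 3 + 5 + 6 + 2 + 7 = 23 days.
Gamma(α, β) with Poisson data over total exposure Σt gives posterior Gamma(α+Σx, β+Σt) = Gamma(145, 32).
Posterior mean = 145/32 = 145/32; prior mean = 22/9 = 22/9. Difference = 145/32 − 22/9 = 601/288.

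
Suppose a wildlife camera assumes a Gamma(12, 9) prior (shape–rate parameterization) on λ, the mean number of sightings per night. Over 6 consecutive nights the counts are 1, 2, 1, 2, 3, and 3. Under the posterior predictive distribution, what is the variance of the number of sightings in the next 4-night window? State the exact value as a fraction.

Total count: 1 + 2 + 1 + 2 + 3 + 3 = 12.
Total exposure: 6 nights.
Gamma(α, β) with Poisson data over total exposure Σt gives posterior Gamma(α+Σx, β+Σt) = Gamma(24, 15).
The posterior predictive for a window of length T is Negative Binomial with variance T·α'·(β'+T)/β'² = 4·24·19/225 = 608/75.

608/75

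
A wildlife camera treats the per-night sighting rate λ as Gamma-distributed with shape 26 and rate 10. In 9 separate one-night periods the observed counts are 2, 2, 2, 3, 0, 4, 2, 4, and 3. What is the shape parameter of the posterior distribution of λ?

48

Total count: 2 + 2 + 2 + 3 + 0 + 4 + 2 + 4 + 3 = 22.
Total exposure: 9 nights.
Gamma(α, β) with Poisson data over total exposure Σt gives posterior Gamma(α+Σx, β+Σt) = Gamma(48, 19).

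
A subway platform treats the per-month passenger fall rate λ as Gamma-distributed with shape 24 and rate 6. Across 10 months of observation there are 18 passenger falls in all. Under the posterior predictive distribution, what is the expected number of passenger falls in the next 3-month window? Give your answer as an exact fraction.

Total count 18 over total exposure 10 months.
The Gamma prior is conjugate for the Poisson rate, so λ | data ~ Gamma(24+18, 6+10) = Gamma(42, 16).
Predictive mean over a 3-month window = T·E[λ|data] = 3·42/16 = 63/8.

63/8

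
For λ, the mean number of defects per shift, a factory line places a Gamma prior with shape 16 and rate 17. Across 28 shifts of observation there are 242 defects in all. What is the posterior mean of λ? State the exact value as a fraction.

Total count 242 over total exposure 28 shifts.
Conjugate update: add total count to the shape and total exposure to the rate, giving Gamma(258, 45).
Posterior mean = α'/β' = 258/45 = 86/15.

86/15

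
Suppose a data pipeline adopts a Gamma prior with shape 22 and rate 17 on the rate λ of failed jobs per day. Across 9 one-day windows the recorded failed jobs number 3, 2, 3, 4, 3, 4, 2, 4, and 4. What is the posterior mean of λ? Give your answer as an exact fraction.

51/26

Total count: 3 + 2 + 3 + 4 + 3 + 4 + 2 + 4 + 4 = 29.
Total exposure: 9 days.
By Gamma–Poisson conjugacy, the posterior is Gamma(α + Σx, β + Σt) = Gamma(22 + 29, 17 + 9) = Gamma(51, 26).
Posterior mean = α'/β' = 51/26.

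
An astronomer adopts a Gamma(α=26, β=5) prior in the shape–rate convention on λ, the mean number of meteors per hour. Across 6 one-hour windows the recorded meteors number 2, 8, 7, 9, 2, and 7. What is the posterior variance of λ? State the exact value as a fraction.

Total count: 2 + 8 + 7 + 9 + 2 + 7 = 35.
Total exposure: 6 hours.
By Gamma–Poisson conjugacy, the posterior is Gamma(α + Σx, β + Σt) = Gamma(26 + 35, 5 + 6) = Gamma(61, 11).
Posterior variance = α'/β'² = 61/121.

61/121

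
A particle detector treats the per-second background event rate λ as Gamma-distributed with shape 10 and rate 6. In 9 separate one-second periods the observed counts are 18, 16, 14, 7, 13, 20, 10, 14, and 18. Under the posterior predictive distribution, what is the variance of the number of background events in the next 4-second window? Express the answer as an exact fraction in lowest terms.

Total count: 18 + 16 + 14 + 7 + 13 + 20 + 10 + 14 + 18 = 130.
Total exposure: 9 seconds.
The Gamma prior is conjugate for the Poisson rate, so λ | data ~ Gamma(10+130, 6+9) = Gamma(140, 15).
The posterior predictive for a window of length T is Negative Binomial with variance T·α'·(β'+T)/β'² = 4·140·19/225 = 2128/45.

2128/45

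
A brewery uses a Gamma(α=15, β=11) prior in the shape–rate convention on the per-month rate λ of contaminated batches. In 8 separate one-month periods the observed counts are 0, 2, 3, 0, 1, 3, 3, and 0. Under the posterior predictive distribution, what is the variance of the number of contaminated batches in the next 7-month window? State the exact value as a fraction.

Total count: 0 + 2 + 3 + 0 + 1 + 3 + 3 + 0 = 12.
Total exposure: 8 months.
Conjugate update: add total count to the shape and total exposure to the rate, giving Gamma(27, 19).
The posterior predictive for a window of length T is Negative Binomial with variance T·α'·(β'+T)/β'² = 7·27·26/361 = 4914/361.

4914/361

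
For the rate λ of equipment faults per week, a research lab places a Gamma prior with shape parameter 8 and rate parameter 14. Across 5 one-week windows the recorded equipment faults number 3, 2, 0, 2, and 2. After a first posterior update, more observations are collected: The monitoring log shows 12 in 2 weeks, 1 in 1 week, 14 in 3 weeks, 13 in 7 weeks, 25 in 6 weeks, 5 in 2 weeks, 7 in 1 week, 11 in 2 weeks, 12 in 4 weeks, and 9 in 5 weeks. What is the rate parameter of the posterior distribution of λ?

52

Total count: 3 + 2 + 0 + 2 + 2 = 9.
Total exposure: 5 weeks.
After the first batch: Gamma(8 + 9, 14 + 5) = Gamma(17, 19).
Total count: 12 + 1 + 14 + 13 + 25 + 5 + 7 + 11 + 12 + 9 = 109.
Total exposure: 2 + 1 + 3 + 7 + 6 + 2 + 1 + 2 + 4 + 5 = 33 weeks.
After the second batch: Gamma(17 + 109, 19 + 33) = Gamma(126, 52).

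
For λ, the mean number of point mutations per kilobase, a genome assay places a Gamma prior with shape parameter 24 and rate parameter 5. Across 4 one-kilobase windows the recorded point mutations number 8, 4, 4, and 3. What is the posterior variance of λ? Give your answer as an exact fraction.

43/81

Total count: 8 + 4 + 4 + 3 = 19.
Total exposure: 4 kilobases.
The Gamma prior is conjugate for the Poisson rate, so λ | data ~ Gamma(24+19, 5+4) = Gamma(43, 9).
Posterior variance = α'/β'² = 43/81.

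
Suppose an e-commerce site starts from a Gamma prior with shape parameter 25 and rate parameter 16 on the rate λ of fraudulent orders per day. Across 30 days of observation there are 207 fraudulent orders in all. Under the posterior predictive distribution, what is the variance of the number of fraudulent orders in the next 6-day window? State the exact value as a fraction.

18096/529

Total count 207 over total exposure 30 days.
By Gamma–Poisson conjugacy, the posterior is Gamma(α + Σx, β + Σt) = Gamma(25 + 207, 16 + 30) = Gamma(232, 46).
The posterior predictive for a window of length T is Negative Binomial with variance T·α'·(β'+T)/β'² = 6·232·52/2116 = 18096/529.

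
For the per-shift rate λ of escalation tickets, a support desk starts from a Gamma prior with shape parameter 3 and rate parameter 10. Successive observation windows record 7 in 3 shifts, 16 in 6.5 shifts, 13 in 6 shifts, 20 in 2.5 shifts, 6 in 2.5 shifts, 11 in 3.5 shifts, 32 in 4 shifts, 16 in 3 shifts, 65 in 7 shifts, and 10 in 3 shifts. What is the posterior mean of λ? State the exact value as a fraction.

Total count: 7 + 16 + 13 + 20 + 6 + 11 + 32 + 16 + 65 + 10 = 196.
Total exposure: 3 + 6.5 + 6 + 2.5 + 2.5 + 3.5 + 4 + 3 + 7 + 3 = 41 shifts.
Posterior: α' = 3 + 196 = 199, β' = 10 + 41 = 51.
Posterior mean = α'/β' = 199/51.

199/51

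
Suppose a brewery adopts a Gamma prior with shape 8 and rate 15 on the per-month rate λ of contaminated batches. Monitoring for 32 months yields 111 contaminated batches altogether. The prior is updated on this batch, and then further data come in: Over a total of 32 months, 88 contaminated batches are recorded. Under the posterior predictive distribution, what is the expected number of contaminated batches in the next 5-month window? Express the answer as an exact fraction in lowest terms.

Total count 111 over total exposure 32 months.
After the first batch: Gamma(8 + 111, 15 + 32) = Gamma(119, 47).
Total count 88 over total exposure 32 months.
After the second batch: Gamma(119 + 88, 47 + 32) = Gamma(207, 79).
Predictive mean over a 5-month window = T·E[λ|data] = 5·207/79 = 1035/79.

1035/79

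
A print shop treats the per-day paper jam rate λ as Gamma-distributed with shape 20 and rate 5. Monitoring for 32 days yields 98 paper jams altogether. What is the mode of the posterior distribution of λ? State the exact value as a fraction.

117/37

Total count 98 over total exposure 32 days.
The Gamma prior is conjugate for the Poisson rate, so λ | data ~ Gamma(20+98, 5+32) = Gamma(118, 37).
Posterior mode = (α'−1)/β' = 117/37.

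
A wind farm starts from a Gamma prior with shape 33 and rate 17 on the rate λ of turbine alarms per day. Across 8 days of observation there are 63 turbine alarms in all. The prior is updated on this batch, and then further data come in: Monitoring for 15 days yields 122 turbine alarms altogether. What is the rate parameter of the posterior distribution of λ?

Total count 63 over total exposure 8 days.
After the first batch: Gamma(33 + 63, 17 + 8) = Gamma(96, 25).
Total count 122 over total exposure 15 days.
After the second batch: Gamma(96 + 122, 25 + 15) = Gamma(218, 40).

40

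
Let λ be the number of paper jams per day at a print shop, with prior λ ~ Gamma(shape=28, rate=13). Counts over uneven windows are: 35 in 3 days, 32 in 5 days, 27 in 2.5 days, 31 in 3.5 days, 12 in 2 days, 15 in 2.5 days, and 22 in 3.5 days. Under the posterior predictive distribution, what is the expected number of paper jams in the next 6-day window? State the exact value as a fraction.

1212/35

Total count: 35 + 32 + 27 + 31 + 12 + 15 + 22 = 174.
Total exposure: 3 + 5 + 2.5 + 3.5 + 2 + 2.5 + 3.5 = 22 days.
Conjugate update: add total count to the shape and total exposure to the rate, giving Gamma(202, 35).
Predictive mean over a 6-day window = T·E[λ|data] = 6·202/35 = 1212/35.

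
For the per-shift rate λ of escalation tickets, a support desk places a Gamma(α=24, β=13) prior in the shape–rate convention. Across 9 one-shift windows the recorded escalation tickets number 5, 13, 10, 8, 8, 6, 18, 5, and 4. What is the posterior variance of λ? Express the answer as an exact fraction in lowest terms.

101/484

Total count: 5 + 13 + 10 + 8 + 8 + 6 + 18 + 5 + 4 = 77.
Total exposure: 9 shifts.
Gamma(α, β) with Poisson data over total exposure Σt gives posterior Gamma(α+Σx, β+Σt) = Gamma(101, 22).
Posterior variance = α'/β'² = 101/484.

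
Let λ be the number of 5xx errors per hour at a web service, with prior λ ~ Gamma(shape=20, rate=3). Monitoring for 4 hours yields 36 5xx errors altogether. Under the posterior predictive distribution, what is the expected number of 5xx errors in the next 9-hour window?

72

Total count 36 over total exposure 4 hours.
By Gamma–Poisson conjugacy, the posterior is Gamma(α + Σx, β + Σt) = Gamma(20 + 36, 3 + 4) = Gamma(56, 7).
Predictive mean over a 9-hour window = T·E[λ|data] = 9·56/7 = 72.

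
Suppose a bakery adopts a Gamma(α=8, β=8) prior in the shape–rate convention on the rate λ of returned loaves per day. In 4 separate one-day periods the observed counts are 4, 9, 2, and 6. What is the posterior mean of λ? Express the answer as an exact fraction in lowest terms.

Total count: 4 + 9 + 2 + 6 = 21.
Total exposure: 4 days.
Conjugate update: add total count to the shape and total exposure to the rate, giving Gamma(29, 12).
Posterior mean = α'/β' = 29/12.

29/12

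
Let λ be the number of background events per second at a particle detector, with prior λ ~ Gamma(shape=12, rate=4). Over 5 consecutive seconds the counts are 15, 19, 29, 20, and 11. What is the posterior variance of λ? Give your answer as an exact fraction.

106/81

Total count: 15 + 19 + 29 + 20 + 11 = 94.
Total exposure: 5 seconds.
By Gamma–Poisson conjugacy, the posterior is Gamma(α + Σx, β + Σt) = Gamma(12 + 94, 4 + 5) = Gamma(106, 9).
Posterior variance = α'/β'² = 106/81.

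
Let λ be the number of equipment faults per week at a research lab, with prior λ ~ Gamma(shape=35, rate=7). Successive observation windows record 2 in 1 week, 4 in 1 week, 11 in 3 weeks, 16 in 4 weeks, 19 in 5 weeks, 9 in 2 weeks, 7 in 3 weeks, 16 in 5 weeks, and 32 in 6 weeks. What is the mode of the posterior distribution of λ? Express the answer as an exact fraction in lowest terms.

Total count: 2 + 4 + 11 + 16 + 19 + 9 + 7 + 16 + 32 = 116.
Total exposure: 1 + 1 + 3 + 4 + 5 + 2 + 3 + 5 + 6 = 30 weeks.
By Gamma–Poisson conjugacy, the posterior is Gamma(α + Σx, β + Σt) = Gamma(35 + 116, 7 + 30) = Gamma(151, 37).
Posterior mode = (α'−1)/β' = 150/37.

150/37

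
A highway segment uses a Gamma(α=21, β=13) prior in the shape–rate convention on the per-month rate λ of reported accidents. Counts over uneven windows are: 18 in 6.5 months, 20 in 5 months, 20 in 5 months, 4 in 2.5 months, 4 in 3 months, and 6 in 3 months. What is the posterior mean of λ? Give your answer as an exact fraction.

93/38

Total count: 18 + 20 + 20 + 4 + 4 + 6 = 72.
Total exposure: 6.5 + 5 + 5 + 2.5 + 3 + 3 = 25 months.
By Gamma–Poisson conjugacy, the posterior is Gamma(α + Σx, β + Σt) = Gamma(21 + 72, 13 + 25) = Gamma(93, 38).
Posterior mean = α'/β' = 93/38.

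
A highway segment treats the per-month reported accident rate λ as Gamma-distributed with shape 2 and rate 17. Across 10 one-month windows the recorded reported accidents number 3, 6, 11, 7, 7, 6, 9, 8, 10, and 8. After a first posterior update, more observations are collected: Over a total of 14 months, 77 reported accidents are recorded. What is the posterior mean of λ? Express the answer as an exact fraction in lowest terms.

Total count: 3 + 6 + 11 + 7 + 7 + 6 + 9 + 8 + 10 + 8 = 75.
Total exposure: 10 months.
After the first batch: Gamma(2 + 75, 17 + 10) = Gamma(77, 27).
Total count 77 over total exposure 14 months.
After the second batch: Gamma(77 + 77, 27 + 14) = Gamma(154, 41).
Posterior mean = α'/β' = 154/41.

154/41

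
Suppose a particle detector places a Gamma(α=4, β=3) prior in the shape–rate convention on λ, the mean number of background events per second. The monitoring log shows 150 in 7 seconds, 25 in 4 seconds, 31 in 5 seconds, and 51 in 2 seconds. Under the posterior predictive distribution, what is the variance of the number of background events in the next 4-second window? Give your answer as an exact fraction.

Total count: 150 + 25 + 31 + 51 = 257.
Total exposure: 7 + 4 + 5 + 2 = 18 seconds.
Gamma(α, β) with Poisson data over total exposure Σt gives posterior Gamma(α+Σx, β+Σt) = Gamma(261, 21).
The posterior predictive for a window of length T is Negative Binomial with variance T·α'·(β'+T)/β'² = 4·261·25/441 = 2900/49.

2900/49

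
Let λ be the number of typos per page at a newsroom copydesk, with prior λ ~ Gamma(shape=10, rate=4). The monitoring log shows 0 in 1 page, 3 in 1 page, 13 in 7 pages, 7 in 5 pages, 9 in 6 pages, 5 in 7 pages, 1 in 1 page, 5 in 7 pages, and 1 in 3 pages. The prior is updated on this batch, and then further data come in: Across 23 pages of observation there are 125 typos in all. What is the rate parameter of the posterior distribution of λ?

65

Total count: 0 + 3 + 13 + 7 + 9 + 5 + 1 + 5 + 1 = 44.
Total exposure: 1 + 1 + 7 + 5 + 6 + 7 + 1 + 7 + 3 = 38 pages.
After the first batch: Gamma(10 + 44, 4 + 38) = Gamma(54, 42).
Total count 125 over total exposure 23 pages.
After the second batch: Gamma(54 + 125, 42 + 23) = Gamma(179, 65).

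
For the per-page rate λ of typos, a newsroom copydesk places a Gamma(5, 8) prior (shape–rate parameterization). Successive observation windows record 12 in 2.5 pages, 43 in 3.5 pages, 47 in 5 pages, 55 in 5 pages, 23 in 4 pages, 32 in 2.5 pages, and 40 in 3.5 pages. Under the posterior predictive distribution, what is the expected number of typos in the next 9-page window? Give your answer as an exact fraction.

Total count: 12 + 43 + 47 + 55 + 23 + 32 + 40 = 252.
Total exposure: 2.5 + 3.5 + 5 + 5 + 4 + 2.5 + 3.5 = 26 pages.
By Gamma–Poisson conjugacy, the posterior is Gamma(α + Σx, β + Σt) = Gamma(5 + 252, 8 + 26) = Gamma(257, 34).
Predictive mean over a 9-page window = T·E[λ|data] = 9·257/34 = 2313/34.

2313/34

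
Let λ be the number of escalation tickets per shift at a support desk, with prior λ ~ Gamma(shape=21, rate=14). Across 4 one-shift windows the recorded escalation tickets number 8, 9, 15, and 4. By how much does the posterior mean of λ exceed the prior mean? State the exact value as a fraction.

Total count: 8 + 9 + 15 + 4 = 36.
Total exposure: 4 shifts.
The Gamma prior is conjugate for the Poisson rate, so λ | data ~ Gamma(21+36, 14+4) = Gamma(57, 18).
Posterior mean = 57/18 = 19/6; prior mean = 21/14 = 3/2. Difference = 19/6 − 3/2 = 5/3.

5/3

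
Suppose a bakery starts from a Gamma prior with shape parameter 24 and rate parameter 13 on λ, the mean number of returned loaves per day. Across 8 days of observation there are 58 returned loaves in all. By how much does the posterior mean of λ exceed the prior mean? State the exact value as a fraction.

Total count 58 over total exposure 8 days.
Posterior: α' = 24 + 58 = 82, β' = 13 + 8 = 21.
Posterior mean = 82/21 = 82/21; prior mean = 24/13 = 24/13. Difference = 82/21 − 24/13 = 562/273.

562/273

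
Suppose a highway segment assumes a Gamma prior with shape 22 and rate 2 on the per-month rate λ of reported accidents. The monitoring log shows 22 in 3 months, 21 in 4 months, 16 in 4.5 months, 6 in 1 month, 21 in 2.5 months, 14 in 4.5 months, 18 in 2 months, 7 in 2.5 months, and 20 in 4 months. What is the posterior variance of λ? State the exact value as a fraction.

167/900

Total count: 22 + 21 + 16 + 6 + 21 + 14 + 18 + 7 + 20 = 145.
Total exposure: 3 + 4 + 4.5 + 1 + 2.5 + 4.5 + 2 + 2.5 + 4 = 28 months.
The Gamma prior is conjugate for the Poisson rate, so λ | data ~ Gamma(22+145, 2+28) = Gamma(167, 30).
Posterior variance = α'/β'² = 167/900.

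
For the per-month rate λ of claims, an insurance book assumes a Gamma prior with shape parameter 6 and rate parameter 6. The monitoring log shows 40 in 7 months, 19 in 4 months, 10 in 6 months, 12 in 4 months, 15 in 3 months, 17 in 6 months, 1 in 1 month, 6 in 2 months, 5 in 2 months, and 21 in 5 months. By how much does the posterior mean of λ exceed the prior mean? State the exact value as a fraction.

53/23

Total count: 40 + 19 + 10 + 12 + 15 + 17 + 1 + 6 + 5 + 21 = 146.
Total exposure: 7 + 4 + 6 + 4 + 3 + 6 + 1 + 2 + 2 + 5 = 40 months.
Gamma(α, β) with Poisson data over total exposure Σt gives posterior Gamma(α+Σx, β+Σt) = Gamma(152, 46).
Posterior mean = 152/46 = 76/23; prior mean = 6/6 = 1. Difference = 76/23 − 1 = 53/23.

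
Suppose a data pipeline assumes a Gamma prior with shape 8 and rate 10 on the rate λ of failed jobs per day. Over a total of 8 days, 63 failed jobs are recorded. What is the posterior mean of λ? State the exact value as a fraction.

71/18

Total count 63 over total exposure 8 days.
Gamma(α, β) with Poisson data over total exposure Σt gives posterior Gamma(α+Σx, β+Σt) = Gamma(71, 18).
Posterior mean = α'/β' = 71/18.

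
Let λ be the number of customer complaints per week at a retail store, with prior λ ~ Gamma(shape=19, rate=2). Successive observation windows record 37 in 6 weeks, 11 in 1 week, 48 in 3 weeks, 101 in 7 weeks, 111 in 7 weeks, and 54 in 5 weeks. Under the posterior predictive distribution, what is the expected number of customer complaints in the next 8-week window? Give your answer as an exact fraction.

Total count: 37 + 11 + 48 + 101 + 111 + 54 = 362.
Total exposure: 6 + 1 + 3 + 7 + 7 + 5 = 29 weeks.
Conjugate update: add total count to the shape and total exposure to the rate, giving Gamma(381, 31).
Predictive mean over an 8-week window = T·E[λ|data] = 8·381/31 = 3048/31.

3048/31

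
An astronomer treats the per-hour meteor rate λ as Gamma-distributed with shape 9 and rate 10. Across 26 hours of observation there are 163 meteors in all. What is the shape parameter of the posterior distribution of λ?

172

Total count 163 over total exposure 26 hours.
Posterior: α' = 9 + 163 = 172, β' = 10 + 26 = 36.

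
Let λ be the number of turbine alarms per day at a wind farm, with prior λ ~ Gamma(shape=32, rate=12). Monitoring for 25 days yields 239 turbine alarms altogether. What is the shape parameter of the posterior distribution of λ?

Total count 239 over total exposure 25 days.
Conjugate update: add total count to the shape and total exposure to the rate, giving Gamma(271, 37).

271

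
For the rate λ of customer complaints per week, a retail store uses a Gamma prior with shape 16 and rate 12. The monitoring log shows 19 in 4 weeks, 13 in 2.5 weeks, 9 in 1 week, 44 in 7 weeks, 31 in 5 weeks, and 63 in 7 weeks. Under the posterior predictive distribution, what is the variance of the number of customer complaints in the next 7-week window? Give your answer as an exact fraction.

5070/121

Total count: 19 + 13 + 9 + 44 + 31 + 63 = 179.
Total exposure: 4 + 2.5 + 1 + 7 + 5 + 7 = 26.5 weeks.
The Gamma prior is conjugate for the Poisson rate, so λ | data ~ Gamma(16+179, 12+26.5) = Gamma(195, 77/2).
The posterior predictive for a window of length T is Negative Binomial with variance T·α'·(β'+T)/β'² = 7·195·(91/2)/(5929/4) = 5070/121.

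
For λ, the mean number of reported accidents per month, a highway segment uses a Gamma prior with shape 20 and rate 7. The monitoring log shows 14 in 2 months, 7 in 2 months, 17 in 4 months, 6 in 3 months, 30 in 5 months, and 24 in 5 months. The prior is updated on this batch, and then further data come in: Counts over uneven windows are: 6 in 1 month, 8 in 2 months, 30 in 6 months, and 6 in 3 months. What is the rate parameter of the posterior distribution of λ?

Total count: 14 + 7 + 17 + 6 + 30 + 24 = 98.
Total exposure: 2 + 2 + 4 + 3 + 5 + 5 = 21 months.
After the first batch: Gamma(20 + 98, 7 + 21) = Gamma(118, 28).
Total count: 6 + 8 + 30 + 6 = 50.
Total exposure: 1 + 2 + 6 + 3 = 12 months.
After the second batch: Gamma(118 + 50, 28 + 12) = Gamma(168, 40).

40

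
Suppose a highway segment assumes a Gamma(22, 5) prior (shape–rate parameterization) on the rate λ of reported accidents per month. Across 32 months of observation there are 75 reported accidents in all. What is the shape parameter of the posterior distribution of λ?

Total count 75 over total exposure 32 months.
Posterior: α' = 22 + 75 = 97, β' = 5 + 32 = 37.

97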